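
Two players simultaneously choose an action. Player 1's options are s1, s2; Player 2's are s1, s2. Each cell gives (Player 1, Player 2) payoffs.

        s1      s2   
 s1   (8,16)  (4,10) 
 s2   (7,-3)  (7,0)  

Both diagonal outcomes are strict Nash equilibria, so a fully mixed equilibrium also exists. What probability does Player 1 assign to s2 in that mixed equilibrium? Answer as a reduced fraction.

2/3

Player 1's mix p on s1 must make Player 2 indifferent between s1 and s2.
Player 2's payoff from s1: 16p + (-3)(1−p). From s2: 10p + 0(1−p).
Set equal: 6p = 3(1−p) → p = 3/9 = 1/3.
Probability on s2 is 1 − 1/3 = 2/3.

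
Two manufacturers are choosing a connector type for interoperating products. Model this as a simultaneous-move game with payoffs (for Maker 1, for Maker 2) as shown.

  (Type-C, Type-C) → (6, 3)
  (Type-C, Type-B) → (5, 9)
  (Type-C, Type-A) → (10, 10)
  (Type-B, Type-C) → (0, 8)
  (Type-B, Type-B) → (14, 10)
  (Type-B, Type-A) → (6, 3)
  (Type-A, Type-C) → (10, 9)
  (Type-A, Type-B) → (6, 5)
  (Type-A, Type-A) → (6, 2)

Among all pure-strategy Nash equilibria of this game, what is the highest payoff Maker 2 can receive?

10

(Type-C, Type-A) is a pure NE (Maker 1: 10 ≥ 6; Maker 2: 10 ≥ 9). Maker 2 gets 10.
Both Type-B is a pure NE (Maker 1: 14 ≥ 6; Maker 2: 10 ≥ 8). Maker 2 gets 10.
(Type-A, Type-C) is a pure NE (Maker 1: 10 ≥ 6; Maker 2: 9 ≥ 5). Maker 2 gets 9.
Every other cell has a profitable deviation for at least one player. Highest of {10, 10, 9} is 10.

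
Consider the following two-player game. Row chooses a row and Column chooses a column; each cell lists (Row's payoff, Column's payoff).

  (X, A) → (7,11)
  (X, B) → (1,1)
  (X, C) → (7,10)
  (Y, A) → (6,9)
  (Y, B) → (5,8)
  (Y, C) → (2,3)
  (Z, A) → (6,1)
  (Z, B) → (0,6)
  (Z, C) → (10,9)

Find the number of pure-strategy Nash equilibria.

(X, A): Row gets 7 (best alternative 6); Column gets 11 (best alternative 10). Neither deviates — NE.
(Z, C): Row gets 10 (best alternative 7); Column gets 9 (best alternative 6). Neither deviates — NE.
(Y, B) is not a NE: Column would switch to A (9 > 8).
No other cell survives both best-response checks, so there are 2 pure NE.

2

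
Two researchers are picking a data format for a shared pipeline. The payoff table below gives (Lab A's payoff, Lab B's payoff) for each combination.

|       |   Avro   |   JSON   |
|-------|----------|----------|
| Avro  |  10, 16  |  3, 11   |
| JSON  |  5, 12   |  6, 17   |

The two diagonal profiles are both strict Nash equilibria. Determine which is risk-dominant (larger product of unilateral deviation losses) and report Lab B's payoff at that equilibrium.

16

At both Avro: Lab A loses 10 − 5 = 5 by deviating; Lab B loses 16 − 11 = 5. Product = 5·5 = 25.
At both JSON: Lab A loses 6 − 3 = 3 by deviating; Lab B loses 17 − 12 = 5. Product = 3·5 = 15.
25 > 15, so both Avro is risk-dominant. Lab B's payoff there is 16.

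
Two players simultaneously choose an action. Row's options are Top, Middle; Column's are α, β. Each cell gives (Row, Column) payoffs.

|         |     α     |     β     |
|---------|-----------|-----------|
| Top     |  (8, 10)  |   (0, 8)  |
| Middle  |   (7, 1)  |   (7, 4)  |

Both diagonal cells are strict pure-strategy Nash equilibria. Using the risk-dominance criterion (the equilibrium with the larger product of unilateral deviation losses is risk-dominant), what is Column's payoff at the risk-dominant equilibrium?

At (Top, α): Row loses 8 − 7 = 1 by deviating; Column loses 10 − 8 = 2. Product = 1·2 = 2.
At (Middle, β): Row loses 7 − 0 = 7 by deviating; Column loses 4 − 1 = 3. Product = 7·3 = 21.
21 > 2, so (Middle, β) is risk-dominant. Column's payoff there is 4.

4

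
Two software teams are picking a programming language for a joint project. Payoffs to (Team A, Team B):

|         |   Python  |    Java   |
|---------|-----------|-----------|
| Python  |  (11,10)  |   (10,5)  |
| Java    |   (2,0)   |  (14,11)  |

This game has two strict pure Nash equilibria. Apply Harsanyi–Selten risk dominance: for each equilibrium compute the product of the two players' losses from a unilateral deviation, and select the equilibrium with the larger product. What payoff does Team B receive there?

At both Python: Team A loses 11 − 2 = 9 by deviating; Team B loses 10 − 5 = 5. Product = 9·5 = 45.
At both Java: Team A loses 14 − 10 = 4 by deviating; Team B loses 11 − 0 = 11. Product = 4·11 = 44.
45 > 44, so both Python is risk-dominant. Team B's payoff there is 10.

10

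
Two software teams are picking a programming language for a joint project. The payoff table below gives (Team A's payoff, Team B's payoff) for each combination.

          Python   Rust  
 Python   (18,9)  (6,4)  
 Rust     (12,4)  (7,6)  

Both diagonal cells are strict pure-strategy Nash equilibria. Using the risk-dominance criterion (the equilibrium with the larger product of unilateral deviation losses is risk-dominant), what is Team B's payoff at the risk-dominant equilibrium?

9

At both Python: Team A loses 18 − 12 = 6 by deviating; Team B loses 9 − 4 = 5. Product = 6·5 = 30.
At both Rust: Team A loses 7 − 6 = 1 by deviating; Team B loses 6 − 4 = 2. Product = 1·2 = 2.
30 > 2, so both Python is risk-dominant. Team B's payoff there is 9.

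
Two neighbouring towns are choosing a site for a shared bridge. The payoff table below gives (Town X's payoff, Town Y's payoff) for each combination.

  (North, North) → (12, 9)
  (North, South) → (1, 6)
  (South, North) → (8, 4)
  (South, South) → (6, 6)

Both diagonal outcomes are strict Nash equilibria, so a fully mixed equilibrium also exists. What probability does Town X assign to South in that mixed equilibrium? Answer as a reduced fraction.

3/5

Town X's mix p on North must make Town Y indifferent between North and South.
Town Y's payoff from North: 9p + 4(1−p). From South: 6p + 6(1−p).
Set equal: 3p = 2(1−p) → p = 2/5.
Probability on South is 1 − 2/5 = 3/5.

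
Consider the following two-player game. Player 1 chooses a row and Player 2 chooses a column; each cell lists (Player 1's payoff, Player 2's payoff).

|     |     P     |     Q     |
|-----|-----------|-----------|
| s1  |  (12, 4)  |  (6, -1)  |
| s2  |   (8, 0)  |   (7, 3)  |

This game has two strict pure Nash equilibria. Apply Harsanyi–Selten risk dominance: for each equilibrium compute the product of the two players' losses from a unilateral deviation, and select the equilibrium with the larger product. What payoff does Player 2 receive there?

At (s1, P): Player 1 loses 12 − 8 = 4 by deviating; Player 2 loses 4 − (-1) = 5. Product = 4·5 = 20.
At (s2, Q): Player 1 loses 7 − 6 = 1 by deviating; Player 2 loses 3 − 0 = 3. Product = 1·3 = 3.
20 > 3, so (s1, P) is risk-dominant. Player 2's payoff there is 4.

4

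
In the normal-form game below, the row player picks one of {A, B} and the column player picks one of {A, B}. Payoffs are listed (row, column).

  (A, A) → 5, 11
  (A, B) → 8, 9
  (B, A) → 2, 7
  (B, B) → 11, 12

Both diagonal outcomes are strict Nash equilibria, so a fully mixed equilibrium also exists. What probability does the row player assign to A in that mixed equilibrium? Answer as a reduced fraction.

The row player's mix p on A must make the column player indifferent between A and B.
The column player's payoff from A: 11p + 7(1−p). From B: 9p + 12(1−p).
Set equal: 2p = 5(1−p) → p = 5/7.

5/7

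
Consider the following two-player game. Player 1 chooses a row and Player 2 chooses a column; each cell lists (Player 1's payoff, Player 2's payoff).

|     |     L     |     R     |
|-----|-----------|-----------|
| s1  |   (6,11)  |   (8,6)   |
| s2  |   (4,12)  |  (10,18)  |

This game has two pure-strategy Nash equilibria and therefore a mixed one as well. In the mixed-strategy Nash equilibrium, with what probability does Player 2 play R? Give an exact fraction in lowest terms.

1/2

Player 2's mix q on L must make Player 1 indifferent between s1 and s2.
Player 1's payoff from s1: 6q + 8(1−q). From s2: 4q + 10(1−q).
Set equal: 2q = 2(1−q) → q = 2/4 = 1/2.
Probability on R is 1 − 1/2 = 1/2.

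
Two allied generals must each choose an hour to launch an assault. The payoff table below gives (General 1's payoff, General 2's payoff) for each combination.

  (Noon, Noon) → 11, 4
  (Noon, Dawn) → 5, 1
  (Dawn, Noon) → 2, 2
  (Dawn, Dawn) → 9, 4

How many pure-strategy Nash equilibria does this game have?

2

Both Noon: General 1 gets 11 (best alternative 2); General 2 gets 4 (best alternative 1). Neither deviates — NE.
Both Dawn: General 1 gets 9 (best alternative 5); General 2 gets 4 (best alternative 2). Neither deviates — NE.
(Dawn, Noon) is not a NE: General 1 would switch to Noon (11 > 2).
No other cell survives both best-response checks, so there are 2 pure NE.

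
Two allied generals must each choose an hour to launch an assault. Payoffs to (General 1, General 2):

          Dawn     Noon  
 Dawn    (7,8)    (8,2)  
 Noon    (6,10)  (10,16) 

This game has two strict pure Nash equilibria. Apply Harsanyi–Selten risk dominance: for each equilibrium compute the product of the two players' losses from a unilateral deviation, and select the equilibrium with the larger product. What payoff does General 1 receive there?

At both Dawn: General 1 loses 7 − 6 = 1 by deviating; General 2 loses 8 − 2 = 6. Product = 1·6 = 6.
At both Noon: General 1 loses 10 − 8 = 2 by deviating; General 2 loses 16 − 10 = 6. Product = 2·6 = 12.
12 > 6, so both Noon is risk-dominant. General 1's payoff there is 10.

10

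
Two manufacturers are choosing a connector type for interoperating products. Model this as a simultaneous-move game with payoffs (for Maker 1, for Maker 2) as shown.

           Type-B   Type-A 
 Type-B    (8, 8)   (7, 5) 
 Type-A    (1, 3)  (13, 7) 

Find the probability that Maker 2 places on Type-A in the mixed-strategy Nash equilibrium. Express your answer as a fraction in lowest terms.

Maker 2's mix q on Type-B must make Maker 1 indifferent between Type-B and Type-A.
Maker 1's payoff from Type-B: 8q + 7(1−q). From Type-A: 1q + 13(1−q).
Set equal: 7q = 6(1−q) → q = 6/13.
Probability on Type-A is 1 − 6/13 = 7/13.

7/13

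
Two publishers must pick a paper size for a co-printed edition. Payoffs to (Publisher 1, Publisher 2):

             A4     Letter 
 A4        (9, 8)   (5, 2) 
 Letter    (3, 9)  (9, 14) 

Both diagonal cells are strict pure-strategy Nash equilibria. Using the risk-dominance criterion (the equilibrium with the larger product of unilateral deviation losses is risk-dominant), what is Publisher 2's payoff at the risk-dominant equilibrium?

8

At both A4: Publisher 1 loses 9 − 3 = 6 by deviating; Publisher 2 loses 8 − 2 = 6. Product = 6·6 = 36.
At both Letter: Publisher 1 loses 9 − 5 = 4 by deviating; Publisher 2 loses 14 − 9 = 5. Product = 4·5 = 20.
36 > 20, so both A4 is risk-dominant. Publisher 2's payoff there is 8.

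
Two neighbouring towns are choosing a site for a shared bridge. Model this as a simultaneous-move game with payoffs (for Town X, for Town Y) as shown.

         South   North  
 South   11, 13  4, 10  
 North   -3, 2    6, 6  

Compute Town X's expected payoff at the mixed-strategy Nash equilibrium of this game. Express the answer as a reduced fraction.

39/8

Town Y mixes with probability q on South, chosen so Town X is indifferent: 11q + 4(1−q) = (-3)q + 6(1−q) gives q = 1/8.
Town X's expected payoff (from either row, since indifferent) is 11·1/8 + 4·7/8 = 39/8.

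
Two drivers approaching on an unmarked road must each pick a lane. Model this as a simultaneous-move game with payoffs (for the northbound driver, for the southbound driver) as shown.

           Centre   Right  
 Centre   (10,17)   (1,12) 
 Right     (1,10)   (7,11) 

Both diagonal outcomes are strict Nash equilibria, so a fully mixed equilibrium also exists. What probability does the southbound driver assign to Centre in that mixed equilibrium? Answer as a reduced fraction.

2/5

The southbound driver's mix q on Centre must make the northbound driver indifferent between Centre and Right.
The northbound driver's payoff from Centre: 10q + 1(1−q). From Right: 1q + 7(1−q).
Set equal: 9q = 6(1−q) → q = 6/15 = 2/5.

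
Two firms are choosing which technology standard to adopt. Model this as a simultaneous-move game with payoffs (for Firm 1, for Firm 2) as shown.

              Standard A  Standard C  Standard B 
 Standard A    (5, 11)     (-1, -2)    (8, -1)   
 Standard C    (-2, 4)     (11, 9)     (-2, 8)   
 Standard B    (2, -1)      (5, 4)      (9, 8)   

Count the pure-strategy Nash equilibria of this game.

3

Both Standard A: Firm 1 gets 5 (best alternative 2); Firm 2 gets 11 (best alternative -1). Neither deviates — NE.
Both Standard C: Firm 1 gets 11 (best alternative 5); Firm 2 gets 9 (best alternative 8). Neither deviates — NE.
Both Standard B: Firm 1 gets 9 (best alternative 8); Firm 2 gets 8 (best alternative 4). Neither deviates — NE.
(Standard A, Standard C) is not a NE: Firm 1 would switch to Standard C (11 > -1).
No other cell survives both best-response checks, so there are 3 pure NE.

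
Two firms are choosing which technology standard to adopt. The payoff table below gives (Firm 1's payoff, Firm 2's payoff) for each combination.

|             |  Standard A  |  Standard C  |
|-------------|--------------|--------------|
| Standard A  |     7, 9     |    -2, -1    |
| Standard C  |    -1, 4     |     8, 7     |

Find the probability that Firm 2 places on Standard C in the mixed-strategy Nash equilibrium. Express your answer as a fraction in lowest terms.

4/9

Firm 2's mix q on Standard A must make Firm 1 indifferent between Standard A and Standard C.
Firm 1's payoff from Standard A: 7q + (-2)(1−q). From Standard C: (-1)q + 8(1−q).
Set equal: 8q = 10(1−q) → q = 10/18 = 5/9.
Probability on Standard C is 1 − 5/9 = 4/9.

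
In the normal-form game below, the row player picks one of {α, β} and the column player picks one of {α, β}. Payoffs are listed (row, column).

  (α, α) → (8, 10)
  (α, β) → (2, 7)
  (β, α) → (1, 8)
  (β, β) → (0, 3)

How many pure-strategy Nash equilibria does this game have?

Both α: the row player gets 8 (best alternative 1); the column player gets 10 (best alternative 7). Neither deviates — NE.
Both β is not a NE: the row player would switch to α (2 > 0).
No other cell survives both best-response checks, so there is 1 pure NE.

1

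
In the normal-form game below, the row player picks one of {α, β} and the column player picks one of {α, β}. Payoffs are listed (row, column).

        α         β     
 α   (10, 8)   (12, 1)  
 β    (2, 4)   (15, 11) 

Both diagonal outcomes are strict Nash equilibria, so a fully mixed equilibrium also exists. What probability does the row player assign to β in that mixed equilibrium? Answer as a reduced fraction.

1/2

The row player's mix p on α must make the column player indifferent between α and β.
The column player's payoff from α: 8p + 4(1−p). From β: 1p + 11(1−p).
Set equal: 7p = 7(1−p) → p = 7/14 = 1/2.
Probability on β is 1 − 1/2 = 1/2.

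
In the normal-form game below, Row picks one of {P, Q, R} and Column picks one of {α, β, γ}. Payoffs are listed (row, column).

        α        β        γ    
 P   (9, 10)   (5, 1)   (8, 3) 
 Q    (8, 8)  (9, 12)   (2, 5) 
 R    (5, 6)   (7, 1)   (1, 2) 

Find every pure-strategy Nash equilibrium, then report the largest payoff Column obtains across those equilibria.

(P, α) is a pure NE (Row: 9 ≥ 8; Column: 10 ≥ 3). Column gets 10.
(Q, β) is a pure NE (Row: 9 ≥ 7; Column: 12 ≥ 8). Column gets 12.
Every other cell has a profitable deviation for at least one player. Highest of {10, 12} is 12.

12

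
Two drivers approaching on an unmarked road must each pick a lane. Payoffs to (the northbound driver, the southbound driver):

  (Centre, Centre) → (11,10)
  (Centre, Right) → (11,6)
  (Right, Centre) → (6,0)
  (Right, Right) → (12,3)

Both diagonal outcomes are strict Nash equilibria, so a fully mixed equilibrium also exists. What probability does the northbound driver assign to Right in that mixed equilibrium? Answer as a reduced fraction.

The northbound driver's mix p on Centre must make the southbound driver indifferent between Centre and Right.
The southbound driver's payoff from Centre: 10p + 0(1−p). From Right: 6p + 3(1−p).
Set equal: 4p = 3(1−p) → p = 3/7.
Probability on Right is 1 − 3/7 = 4/7.

4/7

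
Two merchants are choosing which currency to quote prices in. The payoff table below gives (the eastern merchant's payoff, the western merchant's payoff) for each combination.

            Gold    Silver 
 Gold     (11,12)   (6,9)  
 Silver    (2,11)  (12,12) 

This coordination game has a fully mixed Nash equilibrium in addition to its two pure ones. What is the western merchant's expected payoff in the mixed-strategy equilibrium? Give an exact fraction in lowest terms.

45/4

The eastern merchant mixes with probability p on Gold, chosen so the western merchant is indifferent: 12p + 11(1−p) = 9p + 12(1−p) gives p = 1/4.
The western merchant's expected payoff is 12·1/4 + 11·3/4 = 45/4.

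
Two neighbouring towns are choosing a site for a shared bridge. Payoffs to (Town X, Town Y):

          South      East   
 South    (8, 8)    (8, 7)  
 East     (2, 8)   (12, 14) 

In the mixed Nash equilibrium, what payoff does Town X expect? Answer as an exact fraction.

Town Y mixes with probability q on South, chosen so Town X is indifferent: 8q + 8(1−q) = 2q + 12(1−q) gives q = 2/5.
Town X's expected payoff (from either row, since indifferent) is 8·2/5 + 8·3/5 = 8.

8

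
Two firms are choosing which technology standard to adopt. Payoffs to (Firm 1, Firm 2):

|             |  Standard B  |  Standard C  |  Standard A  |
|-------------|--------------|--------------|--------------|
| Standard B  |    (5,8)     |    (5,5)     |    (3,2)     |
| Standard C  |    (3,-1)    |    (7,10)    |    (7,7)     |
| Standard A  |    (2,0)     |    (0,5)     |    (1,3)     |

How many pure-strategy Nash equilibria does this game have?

Both Standard B: Firm 1 gets 5 (best alternative 3); Firm 2 gets 8 (best alternative 5). Neither deviates — NE.
Both Standard C: Firm 1 gets 7 (best alternative 5); Firm 2 gets 10 (best alternative 7). Neither deviates — NE.
Both Standard A is not a NE: Firm 1 would switch to Standard C (7 > 1).
No other cell survives both best-response checks, so there are 2 pure NE.

2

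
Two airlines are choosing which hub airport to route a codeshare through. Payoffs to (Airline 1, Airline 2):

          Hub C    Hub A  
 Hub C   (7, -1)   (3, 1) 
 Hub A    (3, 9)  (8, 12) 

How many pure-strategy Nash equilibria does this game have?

Both Hub A: Airline 1 gets 8 (best alternative 3); Airline 2 gets 12 (best alternative 9). Neither deviates — NE.
Both Hub C is not a NE: Airline 2 would switch to Hub A (1 > -1).
No other cell survives both best-response checks, so there is 1 pure NE.

1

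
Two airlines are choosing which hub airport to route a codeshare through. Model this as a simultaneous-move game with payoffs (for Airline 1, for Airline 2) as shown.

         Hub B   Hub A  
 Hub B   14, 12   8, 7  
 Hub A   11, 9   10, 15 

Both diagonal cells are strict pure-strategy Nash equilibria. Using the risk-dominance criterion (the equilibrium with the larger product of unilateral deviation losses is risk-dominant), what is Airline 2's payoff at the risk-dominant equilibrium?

12

At both Hub B: Airline 1 loses 14 − 11 = 3 by deviating; Airline 2 loses 12 − 7 = 5. Product = 3·5 = 15.
At both Hub A: Airline 1 loses 10 − 8 = 2 by deviating; Airline 2 loses 15 − 9 = 6. Product = 2·6 = 12.
15 > 12, so both Hub B is risk-dominant. Airline 2's payoff there is 12.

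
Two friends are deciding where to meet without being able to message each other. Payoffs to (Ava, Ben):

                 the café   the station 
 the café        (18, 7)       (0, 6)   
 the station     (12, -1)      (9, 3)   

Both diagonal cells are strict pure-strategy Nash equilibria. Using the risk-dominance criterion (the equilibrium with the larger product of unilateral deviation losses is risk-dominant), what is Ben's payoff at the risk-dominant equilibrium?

3

At both the café: Ava loses 18 − 12 = 6 by deviating; Ben loses 7 − 6 = 1. Product = 6·1 = 6.
At both the station: Ava loses 9 − 0 = 9 by deviating; Ben loses 3 − (-1) = 4. Product = 9·4 = 36.
36 > 6, so both the station is risk-dominant. Ben's payoff there is 3.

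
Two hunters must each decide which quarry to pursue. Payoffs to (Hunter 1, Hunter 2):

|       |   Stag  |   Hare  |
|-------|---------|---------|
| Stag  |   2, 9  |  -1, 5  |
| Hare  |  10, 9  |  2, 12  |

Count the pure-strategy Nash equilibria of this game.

Both Hare: Hunter 1 gets 2 (best alternative -1); Hunter 2 gets 12 (best alternative 9). Neither deviates — NE.
Both Stag is not a NE: Hunter 1 would switch to Hare (10 > 2).
No other cell survives both best-response checks, so there is 1 pure NE.

1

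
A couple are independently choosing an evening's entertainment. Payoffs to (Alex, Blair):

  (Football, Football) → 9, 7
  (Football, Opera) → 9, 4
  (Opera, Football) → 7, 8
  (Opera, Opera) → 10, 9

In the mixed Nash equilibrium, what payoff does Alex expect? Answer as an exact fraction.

Blair mixes with probability q on Football, chosen so Alex is indifferent: 9q + 9(1−q) = 7q + 10(1−q) gives q = 1/3.
Alex's expected payoff (from either row, since indifferent) is 9·1/3 + 9·2/3 = 9.

9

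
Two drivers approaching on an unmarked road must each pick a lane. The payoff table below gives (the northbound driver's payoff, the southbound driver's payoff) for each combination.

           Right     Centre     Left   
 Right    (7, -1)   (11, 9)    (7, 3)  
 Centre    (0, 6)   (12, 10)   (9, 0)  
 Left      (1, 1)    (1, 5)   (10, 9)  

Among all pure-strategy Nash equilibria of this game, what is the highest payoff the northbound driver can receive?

12

Both Centre is a pure NE (the northbound driver: 12 ≥ 11; the southbound driver: 10 ≥ 6). The northbound driver gets 12.
Both Left is a pure NE (the northbound driver: 10 ≥ 9; the southbound driver: 9 ≥ 5). The northbound driver gets 10.
Every other cell has a profitable deviation for at least one player. Highest of {12, 10} is 12.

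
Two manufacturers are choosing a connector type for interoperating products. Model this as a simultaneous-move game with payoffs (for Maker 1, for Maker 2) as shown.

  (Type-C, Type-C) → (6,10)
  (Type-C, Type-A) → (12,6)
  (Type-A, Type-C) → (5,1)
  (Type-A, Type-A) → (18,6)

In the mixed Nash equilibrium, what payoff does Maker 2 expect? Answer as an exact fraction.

6

Maker 1 mixes with probability p on Type-C, chosen so Maker 2 is indifferent: 10p + 1(1−p) = 6p + 6(1−p) gives p = 5/9.
Maker 2's expected payoff is 10·5/9 + 1·4/9 = 6.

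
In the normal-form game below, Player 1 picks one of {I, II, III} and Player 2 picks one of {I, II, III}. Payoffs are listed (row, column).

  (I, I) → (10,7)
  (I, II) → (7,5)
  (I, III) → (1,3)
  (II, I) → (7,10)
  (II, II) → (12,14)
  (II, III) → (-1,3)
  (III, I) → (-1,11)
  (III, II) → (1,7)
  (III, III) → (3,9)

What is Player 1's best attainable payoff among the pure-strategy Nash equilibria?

12

Both I is a pure NE (Player 1: 10 ≥ 7; Player 2: 7 ≥ 5). Player 1 gets 10.
Both II is a pure NE (Player 1: 12 ≥ 7; Player 2: 14 ≥ 10). Player 1 gets 12.
Every other cell has a profitable deviation for at least one player. Highest of {10, 12} is 12.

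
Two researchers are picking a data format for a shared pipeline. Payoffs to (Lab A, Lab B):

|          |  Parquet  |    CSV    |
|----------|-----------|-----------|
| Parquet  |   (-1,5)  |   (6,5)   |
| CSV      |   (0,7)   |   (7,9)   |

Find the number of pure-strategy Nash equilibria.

Both CSV: Lab A gets 7 (best alternative 6); Lab B gets 9 (best alternative 7). Neither deviates — NE.
Both Parquet is not a NE: Lab A would switch to CSV (0 > -1).
No other cell survives both best-response checks, so there is 1 pure NE.

1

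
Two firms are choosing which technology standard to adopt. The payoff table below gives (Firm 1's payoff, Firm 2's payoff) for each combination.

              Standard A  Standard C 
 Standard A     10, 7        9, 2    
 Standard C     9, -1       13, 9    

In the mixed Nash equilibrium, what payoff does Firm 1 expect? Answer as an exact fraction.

Firm 2 mixes with probability q on Standard A, chosen so Firm 1 is indifferent: 10q + 9(1−q) = 9q + 13(1−q) gives q = 4/5.
Firm 1's expected payoff (from either row, since indifferent) is 10·4/5 + 9·1/5 = 49/5.

49/5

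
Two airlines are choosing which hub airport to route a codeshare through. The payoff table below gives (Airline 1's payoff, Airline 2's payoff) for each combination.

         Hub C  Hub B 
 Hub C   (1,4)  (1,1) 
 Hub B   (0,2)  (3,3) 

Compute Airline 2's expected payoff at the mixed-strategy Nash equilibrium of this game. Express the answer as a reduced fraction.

Airline 1 mixes with probability p on Hub C, chosen so Airline 2 is indifferent: 4p + 2(1−p) = 1p + 3(1−p) gives p = 1/4.
Airline 2's expected payoff is 4·1/4 + 2·3/4 = 5/2.

5/2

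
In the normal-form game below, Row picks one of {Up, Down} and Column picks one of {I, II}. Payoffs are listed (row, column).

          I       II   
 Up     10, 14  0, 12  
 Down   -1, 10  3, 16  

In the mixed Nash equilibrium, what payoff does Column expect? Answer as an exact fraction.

Row mixes with probability p on Up, chosen so Column is indifferent: 14p + 10(1−p) = 12p + 16(1−p) gives p = 3/4.
Column's expected payoff is 14·3/4 + 10·1/4 = 13.

13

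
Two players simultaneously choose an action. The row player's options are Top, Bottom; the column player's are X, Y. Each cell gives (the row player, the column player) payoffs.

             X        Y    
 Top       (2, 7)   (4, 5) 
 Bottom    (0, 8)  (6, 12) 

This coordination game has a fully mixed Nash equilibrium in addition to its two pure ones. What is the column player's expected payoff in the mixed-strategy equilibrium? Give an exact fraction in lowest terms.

22/3

The row player mixes with probability p on Top, chosen so the column player is indifferent: 7p + 8(1−p) = 5p + 12(1−p) gives p = 2/3.
The column player's expected payoff is 7·2/3 + 8·1/3 = 22/3.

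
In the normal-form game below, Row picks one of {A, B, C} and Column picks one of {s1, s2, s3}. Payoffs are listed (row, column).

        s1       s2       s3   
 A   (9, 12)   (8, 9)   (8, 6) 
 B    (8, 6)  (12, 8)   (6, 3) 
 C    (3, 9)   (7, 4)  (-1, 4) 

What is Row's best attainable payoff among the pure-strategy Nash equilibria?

12

(A, s1) is a pure NE (Row: 9 ≥ 8; Column: 12 ≥ 9). Row gets 9.
(B, s2) is a pure NE (Row: 12 ≥ 8; Column: 8 ≥ 6). Row gets 12.
Every other cell has a profitable deviation for at least one player. Highest of {9, 12} is 12.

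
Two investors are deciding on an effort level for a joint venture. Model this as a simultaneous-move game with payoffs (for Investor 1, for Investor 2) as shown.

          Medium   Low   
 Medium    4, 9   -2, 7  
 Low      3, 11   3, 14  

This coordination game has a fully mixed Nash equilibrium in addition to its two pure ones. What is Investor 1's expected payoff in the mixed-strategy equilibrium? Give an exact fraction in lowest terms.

3

Investor 2 mixes with probability q on Medium, chosen so Investor 1 is indifferent: 4q + (-2)(1−q) = 3q + 3(1−q) gives q = 5/6.
Investor 1's expected payoff (from either row, since indifferent) is 4·5/6 + (-2)·1/6 = 3.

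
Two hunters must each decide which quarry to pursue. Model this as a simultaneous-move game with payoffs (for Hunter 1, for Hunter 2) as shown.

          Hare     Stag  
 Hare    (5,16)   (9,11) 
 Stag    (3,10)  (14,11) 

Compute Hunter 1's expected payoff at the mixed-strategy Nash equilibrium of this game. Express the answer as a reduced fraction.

43/7

Hunter 2 mixes with probability q on Hare, chosen so Hunter 1 is indifferent: 5q + 9(1−q) = 3q + 14(1−q) gives q = 5/7.
Hunter 1's expected payoff (from either row, since indifferent) is 5·5/7 + 9·2/7 = 43/7.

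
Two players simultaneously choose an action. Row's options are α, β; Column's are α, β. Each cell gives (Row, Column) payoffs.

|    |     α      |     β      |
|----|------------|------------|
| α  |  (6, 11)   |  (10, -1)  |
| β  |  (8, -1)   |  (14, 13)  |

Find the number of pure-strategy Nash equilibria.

Both β: Row gets 14 (best alternative 10); Column gets 13 (best alternative -1). Neither deviates — NE.
Both α is not a NE: Row would switch to β (8 > 6).
No other cell survives both best-response checks, so there is 1 pure NE.

1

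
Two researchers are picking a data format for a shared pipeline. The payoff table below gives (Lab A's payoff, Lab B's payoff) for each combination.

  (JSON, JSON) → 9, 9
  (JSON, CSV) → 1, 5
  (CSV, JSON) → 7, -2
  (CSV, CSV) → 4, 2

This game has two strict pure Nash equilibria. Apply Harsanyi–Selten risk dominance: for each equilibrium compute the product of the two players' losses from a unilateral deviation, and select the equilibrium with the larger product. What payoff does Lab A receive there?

At both JSON: Lab A loses 9 − 7 = 2 by deviating; Lab B loses 9 − 5 = 4. Product = 2·4 = 8.
At both CSV: Lab A loses 4 − 1 = 3 by deviating; Lab B loses 2 − (-2) = 4. Product = 3·4 = 12.
12 > 8, so both CSV is risk-dominant. Lab A's payoff there is 4.

4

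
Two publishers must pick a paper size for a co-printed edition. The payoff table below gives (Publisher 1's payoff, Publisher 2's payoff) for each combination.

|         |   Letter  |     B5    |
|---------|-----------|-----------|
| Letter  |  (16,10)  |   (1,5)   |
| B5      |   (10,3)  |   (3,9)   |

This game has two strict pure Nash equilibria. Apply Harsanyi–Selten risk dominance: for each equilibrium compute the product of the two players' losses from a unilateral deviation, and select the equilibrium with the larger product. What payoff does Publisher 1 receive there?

At both Letter: Publisher 1 loses 16 − 10 = 6 by deviating; Publisher 2 loses 10 − 5 = 5. Product = 6·5 = 30.
At both B5: Publisher 1 loses 3 − 1 = 2 by deviating; Publisher 2 loses 9 − 3 = 6. Product = 2·6 = 12.
30 > 12, so both Letter is risk-dominant. Publisher 1's payoff there is 16.

16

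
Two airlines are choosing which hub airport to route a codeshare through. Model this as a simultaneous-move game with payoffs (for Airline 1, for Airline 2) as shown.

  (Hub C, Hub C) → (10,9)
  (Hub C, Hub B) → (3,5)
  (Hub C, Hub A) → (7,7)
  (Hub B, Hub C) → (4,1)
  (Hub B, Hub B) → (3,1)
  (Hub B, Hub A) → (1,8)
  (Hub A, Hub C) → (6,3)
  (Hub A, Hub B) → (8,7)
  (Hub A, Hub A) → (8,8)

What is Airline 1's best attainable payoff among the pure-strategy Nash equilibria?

Both Hub C is a pure NE (Airline 1: 10 ≥ 6; Airline 2: 9 ≥ 7). Airline 1 gets 10.
Both Hub A is a pure NE (Airline 1: 8 ≥ 7; Airline 2: 8 ≥ 7). Airline 1 gets 8.
Every other cell has a profitable deviation for at least one player. Highest of {10, 8} is 10.

10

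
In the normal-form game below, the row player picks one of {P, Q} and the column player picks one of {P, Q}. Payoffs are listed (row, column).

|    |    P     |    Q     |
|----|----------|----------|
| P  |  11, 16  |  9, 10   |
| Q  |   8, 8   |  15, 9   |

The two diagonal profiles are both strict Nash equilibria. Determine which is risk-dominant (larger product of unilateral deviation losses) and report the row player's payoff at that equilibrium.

11

At both P: the row player loses 11 − 8 = 3 by deviating; the column player loses 16 − 10 = 6. Product = 3·6 = 18.
At both Q: the row player loses 15 − 9 = 6 by deviating; the column player loses 9 − 8 = 1. Product = 6·1 = 6.
18 > 6, so both P is risk-dominant. The row player's payoff there is 11.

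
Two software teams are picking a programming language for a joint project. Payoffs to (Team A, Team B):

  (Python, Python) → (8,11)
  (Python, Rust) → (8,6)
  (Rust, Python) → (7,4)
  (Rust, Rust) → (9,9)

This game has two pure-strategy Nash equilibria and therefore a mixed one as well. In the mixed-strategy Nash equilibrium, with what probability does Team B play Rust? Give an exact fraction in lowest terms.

1/2

Team B's mix q on Python must make Team A indifferent between Python and Rust.
Team A's payoff from Python: 8q + 8(1−q). From Rust: 7q + 9(1−q).
Set equal: 1q = 1(1−q) → q = 1/2.
Probability on Rust is 1 − 1/2 = 1/2.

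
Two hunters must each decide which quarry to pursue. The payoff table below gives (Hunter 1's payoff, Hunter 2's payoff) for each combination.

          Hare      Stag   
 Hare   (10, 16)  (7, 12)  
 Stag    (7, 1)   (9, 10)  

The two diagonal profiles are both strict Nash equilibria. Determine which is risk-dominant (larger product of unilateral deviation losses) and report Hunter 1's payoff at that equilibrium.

At both Hare: Hunter 1 loses 10 − 7 = 3 by deviating; Hunter 2 loses 16 − 12 = 4. Product = 3·4 = 12.
At both Stag: Hunter 1 loses 9 − 7 = 2 by deviating; Hunter 2 loses 10 − 1 = 9. Product = 2·9 = 18.
18 > 12, so both Stag is risk-dominant. Hunter 1's payoff there is 9.

9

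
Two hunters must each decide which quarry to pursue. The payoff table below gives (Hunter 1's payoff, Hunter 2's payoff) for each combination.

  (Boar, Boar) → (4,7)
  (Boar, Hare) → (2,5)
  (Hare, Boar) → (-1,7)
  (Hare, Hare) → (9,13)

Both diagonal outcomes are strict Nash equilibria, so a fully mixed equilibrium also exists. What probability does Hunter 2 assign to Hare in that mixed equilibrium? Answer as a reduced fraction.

5/12

Hunter 2's mix q on Boar must make Hunter 1 indifferent between Boar and Hare.
Hunter 1's payoff from Boar: 4q + 2(1−q). From Hare: (-1)q + 9(1−q).
Set equal: 5q = 7(1−q) → q = 7/12.
Probability on Hare is 1 − 7/12 = 5/12.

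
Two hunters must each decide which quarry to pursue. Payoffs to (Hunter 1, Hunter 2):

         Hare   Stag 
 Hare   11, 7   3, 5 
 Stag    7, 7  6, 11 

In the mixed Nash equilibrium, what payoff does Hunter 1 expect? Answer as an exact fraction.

Hunter 2 mixes with probability q on Hare, chosen so Hunter 1 is indifferent: 11q + 3(1−q) = 7q + 6(1−q) gives q = 3/7.
Hunter 1's expected payoff (from either row, since indifferent) is 11·3/7 + 3·4/7 = 45/7.

45/7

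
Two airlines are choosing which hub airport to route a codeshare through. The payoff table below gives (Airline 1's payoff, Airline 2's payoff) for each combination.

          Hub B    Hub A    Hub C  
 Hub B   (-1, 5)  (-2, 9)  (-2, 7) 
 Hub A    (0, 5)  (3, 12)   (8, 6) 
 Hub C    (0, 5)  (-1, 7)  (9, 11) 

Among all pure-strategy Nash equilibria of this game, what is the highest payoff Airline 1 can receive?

Both Hub A is a pure NE (Airline 1: 3 ≥ -1; Airline 2: 12 ≥ 6). Airline 1 gets 3.
Both Hub C is a pure NE (Airline 1: 9 ≥ 8; Airline 2: 11 ≥ 7). Airline 1 gets 9.
Every other cell has a profitable deviation for at least one player. Highest of {3, 9} is 9.

9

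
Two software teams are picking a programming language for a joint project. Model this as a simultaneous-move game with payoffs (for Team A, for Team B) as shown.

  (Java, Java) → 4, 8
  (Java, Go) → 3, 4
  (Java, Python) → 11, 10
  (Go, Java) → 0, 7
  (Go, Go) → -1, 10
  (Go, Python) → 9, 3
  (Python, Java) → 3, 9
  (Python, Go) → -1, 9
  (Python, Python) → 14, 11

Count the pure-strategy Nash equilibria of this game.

1

Both Python: Team A gets 14 (best alternative 11); Team B gets 11 (best alternative 9). Neither deviates — NE.
Both Java is not a NE: Team B would switch to Python (10 > 8).
No other cell survives both best-response checks, so there is 1 pure NE.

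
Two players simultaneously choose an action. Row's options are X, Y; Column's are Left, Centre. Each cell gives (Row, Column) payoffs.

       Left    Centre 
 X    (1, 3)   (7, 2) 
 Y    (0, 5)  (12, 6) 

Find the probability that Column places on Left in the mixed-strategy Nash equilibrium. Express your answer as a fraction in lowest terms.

5/6

Column's mix q on Left must make Row indifferent between X and Y.
Row's payoff from X: 1q + 7(1−q). From Y: 0q + 12(1−q).
Set equal: 1q = 5(1−q) → q = 5/6.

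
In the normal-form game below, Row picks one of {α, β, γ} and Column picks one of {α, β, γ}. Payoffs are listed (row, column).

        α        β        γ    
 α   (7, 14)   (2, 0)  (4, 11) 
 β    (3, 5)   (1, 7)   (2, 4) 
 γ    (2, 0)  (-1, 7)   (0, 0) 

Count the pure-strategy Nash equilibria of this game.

1

Both α: Row gets 7 (best alternative 3); Column gets 14 (best alternative 11). Neither deviates — NE.
Both γ is not a NE: Row would switch to α (4 > 0).
No other cell survives both best-response checks, so there is 1 pure NE.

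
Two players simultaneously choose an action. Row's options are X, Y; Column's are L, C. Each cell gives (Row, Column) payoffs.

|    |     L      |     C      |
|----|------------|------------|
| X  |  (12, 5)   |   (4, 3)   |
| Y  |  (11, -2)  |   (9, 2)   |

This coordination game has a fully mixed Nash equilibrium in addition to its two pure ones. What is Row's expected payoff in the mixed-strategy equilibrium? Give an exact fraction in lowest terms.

32/3

Column mixes with probability q on L, chosen so Row is indifferent: 12q + 4(1−q) = 11q + 9(1−q) gives q = 5/6.
Row's expected payoff (from either row, since indifferent) is 12·5/6 + 4·1/6 = 32/3.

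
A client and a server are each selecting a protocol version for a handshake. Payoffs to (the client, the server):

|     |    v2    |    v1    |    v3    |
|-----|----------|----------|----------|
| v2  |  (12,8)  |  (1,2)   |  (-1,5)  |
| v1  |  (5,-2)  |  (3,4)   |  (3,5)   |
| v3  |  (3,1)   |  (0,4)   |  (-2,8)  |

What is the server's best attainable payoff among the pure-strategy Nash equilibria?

8

Both v2 is a pure NE (the client: 12 ≥ 5; the server: 8 ≥ 5). The server gets 8.
(v1, v3) is a pure NE (the client: 3 ≥ -1; the server: 5 ≥ 4). The server gets 5.
Every other cell has a profitable deviation for at least one player. Highest of {8, 5} is 8.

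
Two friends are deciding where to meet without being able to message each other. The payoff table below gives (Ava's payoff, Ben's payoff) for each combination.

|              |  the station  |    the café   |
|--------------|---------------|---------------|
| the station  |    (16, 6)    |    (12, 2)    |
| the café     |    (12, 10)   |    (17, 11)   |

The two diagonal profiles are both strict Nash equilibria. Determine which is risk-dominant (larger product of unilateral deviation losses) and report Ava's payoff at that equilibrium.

At both the station: Ava loses 16 − 12 = 4 by deviating; Ben loses 6 − 2 = 4. Product = 4·4 = 16.
At both the café: Ava loses 17 − 12 = 5 by deviating; Ben loses 11 − 10 = 1. Product = 5·1 = 5.
16 > 5, so both the station is risk-dominant. Ava's payoff there is 16.

16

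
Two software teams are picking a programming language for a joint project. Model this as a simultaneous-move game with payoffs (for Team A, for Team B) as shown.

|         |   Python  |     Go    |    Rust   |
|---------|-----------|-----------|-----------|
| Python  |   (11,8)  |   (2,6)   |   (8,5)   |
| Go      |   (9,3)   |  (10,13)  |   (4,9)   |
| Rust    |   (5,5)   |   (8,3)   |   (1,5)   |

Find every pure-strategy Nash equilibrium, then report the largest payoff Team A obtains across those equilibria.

Both Python is a pure NE (Team A: 11 ≥ 9; Team B: 8 ≥ 6). Team A gets 11.
Both Go is a pure NE (Team A: 10 ≥ 8; Team B: 13 ≥ 9). Team A gets 10.
Every other cell has a profitable deviation for at least one player. Highest of {11, 10} is 11.

11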